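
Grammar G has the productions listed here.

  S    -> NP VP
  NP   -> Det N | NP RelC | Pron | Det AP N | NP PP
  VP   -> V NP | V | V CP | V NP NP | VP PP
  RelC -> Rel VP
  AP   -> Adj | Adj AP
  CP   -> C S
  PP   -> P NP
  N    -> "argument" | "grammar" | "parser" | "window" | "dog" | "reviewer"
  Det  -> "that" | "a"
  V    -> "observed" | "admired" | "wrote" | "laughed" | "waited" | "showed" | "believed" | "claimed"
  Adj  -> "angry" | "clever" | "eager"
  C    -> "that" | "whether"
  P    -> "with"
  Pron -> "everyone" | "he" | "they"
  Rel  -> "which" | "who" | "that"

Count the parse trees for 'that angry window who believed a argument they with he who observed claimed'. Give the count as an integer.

Two of the 7 distinct bracketings:
[S [NP [NP [Det that] [AP [Adj angry]] [N window]] [RelC [Rel who] [VP [V believed] [NP [Det a] [N argument]] [NP [NP [NP [Pron they]] [PP [P with] [NP [Pron he]]]] [RelC [Rel who] [VP [V observed]]]]]]] [VP [V claimed]]]
[S [NP [NP [Det that] [AP [Adj angry]] [N window]] [RelC [Rel who] [VP [V believed] [NP [Det a] [N argument]] [NP [NP [Pron they]] [PP [P with] [NP [NP [Pron he]] [RelC [Rel who] [VP [V observed]]]]]]]]] [VP [V claimed]]]
The trees differ in how a recursive rule is bracketed over the same span.

7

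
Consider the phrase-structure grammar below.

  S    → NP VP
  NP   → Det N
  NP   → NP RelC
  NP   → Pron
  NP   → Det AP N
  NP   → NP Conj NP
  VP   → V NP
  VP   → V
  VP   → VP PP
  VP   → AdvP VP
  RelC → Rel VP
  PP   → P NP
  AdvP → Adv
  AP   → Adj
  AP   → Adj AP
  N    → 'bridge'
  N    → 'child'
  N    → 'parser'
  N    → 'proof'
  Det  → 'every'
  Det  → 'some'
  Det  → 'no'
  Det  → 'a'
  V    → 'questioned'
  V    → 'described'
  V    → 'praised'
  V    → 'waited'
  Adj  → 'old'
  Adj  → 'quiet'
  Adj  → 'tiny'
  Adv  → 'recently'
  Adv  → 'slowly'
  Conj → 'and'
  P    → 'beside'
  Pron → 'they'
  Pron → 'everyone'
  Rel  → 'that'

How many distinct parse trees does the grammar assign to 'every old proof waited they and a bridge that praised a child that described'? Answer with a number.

Two of the 5 distinct bracketings:
[S [NP [Det every] [AP [Adj old]] [N proof]] [VP [V waited] [NP [NP [NP [Pron they]] [Conj and] [NP [Det a] [N bridge]]] [RelC [Rel that] [VP [V praised] [NP [NP [Det a] [N child]] [RelC [Rel that] [VP [V described]]]]]]]]]
[S [NP [Det every] [AP [Adj old]] [N proof]] [VP [V waited] [NP [NP [NP [NP [Pron they]] [Conj and] [NP [Det a] [N bridge]]] [RelC [Rel that] [VP [V praised] [NP [Det a] [N child]]]]] [RelC [Rel that] [VP [V described]]]]]]
The trees differ in how a recursive rule is bracketed over the same span.

5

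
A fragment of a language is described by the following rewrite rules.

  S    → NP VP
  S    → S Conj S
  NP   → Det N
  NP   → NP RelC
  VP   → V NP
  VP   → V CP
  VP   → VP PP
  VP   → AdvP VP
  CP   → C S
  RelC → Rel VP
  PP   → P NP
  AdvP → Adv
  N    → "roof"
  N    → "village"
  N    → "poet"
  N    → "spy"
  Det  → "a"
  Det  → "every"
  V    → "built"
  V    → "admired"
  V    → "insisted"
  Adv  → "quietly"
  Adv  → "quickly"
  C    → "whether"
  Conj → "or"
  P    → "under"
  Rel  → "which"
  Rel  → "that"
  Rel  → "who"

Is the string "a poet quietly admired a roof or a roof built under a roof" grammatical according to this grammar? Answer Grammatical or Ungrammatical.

A V word can never sit immediately before a P word in any string this grammar generates, so the substring 'built under' rules out a derivation.

Ungrammatical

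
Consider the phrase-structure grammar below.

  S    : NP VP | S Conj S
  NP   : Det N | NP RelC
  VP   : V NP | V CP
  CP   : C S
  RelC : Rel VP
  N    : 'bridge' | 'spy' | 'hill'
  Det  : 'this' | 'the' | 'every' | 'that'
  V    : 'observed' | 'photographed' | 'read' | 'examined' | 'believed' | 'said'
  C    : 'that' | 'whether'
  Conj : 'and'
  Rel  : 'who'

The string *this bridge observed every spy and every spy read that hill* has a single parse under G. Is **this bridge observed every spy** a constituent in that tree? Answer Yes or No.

[S [S [NP [Det this] [N bridge]] [VP [V observed] [NP [Det every] [N spy]]]] [Conj and] [S [NP [Det every] [N spy]] [VP [V read] [NP [Det that] [N hill]]]]]
The words 'this bridge observed every spy' are exhaustively dominated by a single S node (built by S → NP VP), so they form a constituent.

Yes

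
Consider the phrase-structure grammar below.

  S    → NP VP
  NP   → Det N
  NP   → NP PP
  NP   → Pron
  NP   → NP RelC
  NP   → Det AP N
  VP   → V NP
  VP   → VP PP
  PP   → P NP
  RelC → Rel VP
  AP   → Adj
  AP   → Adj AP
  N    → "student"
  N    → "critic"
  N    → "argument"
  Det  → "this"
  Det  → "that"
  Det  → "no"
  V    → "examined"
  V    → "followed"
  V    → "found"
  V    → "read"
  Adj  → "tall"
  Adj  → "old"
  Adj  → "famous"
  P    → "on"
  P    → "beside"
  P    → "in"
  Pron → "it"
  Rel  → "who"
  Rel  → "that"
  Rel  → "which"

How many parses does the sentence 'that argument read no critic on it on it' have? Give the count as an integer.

Two of the 5 distinct bracketings:
[S [NP [Det that] [N argument]] [VP [V read] [NP [NP [Det no] [N critic]] [PP [P on] [NP [NP [Pron it]] [PP [P on] [NP [Pron it]]]]]]]]
[S [NP [Det that] [N argument]] [VP [V read] [NP [NP [NP [Det no] [N critic]] [PP [P on] [NP [Pron it]]]] [PP [P on] [NP [Pron it]]]]]]
The trees differ in how a recursive rule is bracketed over the same span.

5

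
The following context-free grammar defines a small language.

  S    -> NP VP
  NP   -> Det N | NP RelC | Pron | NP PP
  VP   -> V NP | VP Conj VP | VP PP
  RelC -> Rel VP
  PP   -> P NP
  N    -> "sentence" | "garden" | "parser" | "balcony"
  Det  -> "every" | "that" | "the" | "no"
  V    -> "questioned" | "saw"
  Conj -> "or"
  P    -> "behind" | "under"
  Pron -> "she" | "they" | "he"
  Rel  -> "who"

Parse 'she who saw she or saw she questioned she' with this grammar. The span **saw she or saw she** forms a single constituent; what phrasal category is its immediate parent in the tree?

S
  NP
    NP
      Pron: she
    RelC
      Rel: who
      VP
        VP
          V: saw
          NP
            Pron: she
        Conj: or
        VP
          V: saw
          NP
            Pron: she
  VP
    V: questioned
    NP
      Pron: she
The span 'saw she or saw she' is the VP node built by VP → VP Conj VP.
Its mother is the RelC built by RelC → Rel VP.

RelC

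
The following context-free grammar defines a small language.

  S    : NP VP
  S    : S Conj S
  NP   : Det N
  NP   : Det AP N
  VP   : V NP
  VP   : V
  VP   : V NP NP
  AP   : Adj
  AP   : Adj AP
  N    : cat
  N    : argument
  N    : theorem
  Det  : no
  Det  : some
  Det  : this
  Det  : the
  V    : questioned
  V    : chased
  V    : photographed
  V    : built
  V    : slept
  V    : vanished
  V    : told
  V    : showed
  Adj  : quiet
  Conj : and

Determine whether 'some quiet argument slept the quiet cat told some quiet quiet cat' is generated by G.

For S → NP VP, the only prefix that parses as NP is 'some quiet argument', but the remainder 'slept the quiet cat told some quiet quiet cat' is not a VP under these rules. The alternative S rule S → S Conj S likewise has no satisfying split.

Ungrammatical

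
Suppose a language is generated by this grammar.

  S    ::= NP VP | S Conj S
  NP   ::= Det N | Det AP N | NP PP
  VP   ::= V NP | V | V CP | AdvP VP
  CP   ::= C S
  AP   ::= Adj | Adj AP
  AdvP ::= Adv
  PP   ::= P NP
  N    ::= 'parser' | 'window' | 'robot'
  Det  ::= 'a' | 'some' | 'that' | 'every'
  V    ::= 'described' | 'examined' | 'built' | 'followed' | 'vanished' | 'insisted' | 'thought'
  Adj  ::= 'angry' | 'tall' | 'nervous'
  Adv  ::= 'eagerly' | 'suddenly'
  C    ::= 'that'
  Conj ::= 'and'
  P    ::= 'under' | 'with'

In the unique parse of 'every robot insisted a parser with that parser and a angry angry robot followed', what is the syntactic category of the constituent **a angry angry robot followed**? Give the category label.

S
  S
    NP
      Det: every
      N: robot
    VP
      V: insisted
      NP
        NP
          Det: a
          N: parser
        PP
          P: with
          NP
            Det: that
            N: parser
  Conj: and
  S
    NP
      Det: a
      AP
        Adj: angry
        AP
          Adj: angry
      N: robot
    VP
      V: followed
The span 'a angry angry robot followed' is the S node built by S → NP VP.

S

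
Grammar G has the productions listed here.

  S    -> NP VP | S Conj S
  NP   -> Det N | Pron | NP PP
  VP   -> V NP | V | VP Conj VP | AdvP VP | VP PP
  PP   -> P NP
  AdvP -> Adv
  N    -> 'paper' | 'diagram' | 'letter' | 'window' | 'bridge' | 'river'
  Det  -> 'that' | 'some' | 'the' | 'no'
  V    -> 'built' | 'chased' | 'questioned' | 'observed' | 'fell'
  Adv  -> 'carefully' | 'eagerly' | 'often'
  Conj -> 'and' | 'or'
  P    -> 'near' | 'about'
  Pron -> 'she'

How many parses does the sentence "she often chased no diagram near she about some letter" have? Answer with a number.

Two of the 9 distinct bracketings:
[S [NP [Pron she]] [VP [AdvP [Adv often]] [VP [V chased] [NP [NP [Det no] [N diagram]] [PP [P near] [NP [NP [Pron she]] [PP [P about] [NP [Det some] [N letter]]]]]]]]]
[S [NP [Pron she]] [VP [AdvP [Adv often]] [VP [V chased] [NP [NP [NP [Det no] [N diagram]] [PP [P near] [NP [Pron she]]]] [PP [P about] [NP [Det some] [N letter]]]]]]]
The trees differ in how a recursive rule is bracketed over the same span.

9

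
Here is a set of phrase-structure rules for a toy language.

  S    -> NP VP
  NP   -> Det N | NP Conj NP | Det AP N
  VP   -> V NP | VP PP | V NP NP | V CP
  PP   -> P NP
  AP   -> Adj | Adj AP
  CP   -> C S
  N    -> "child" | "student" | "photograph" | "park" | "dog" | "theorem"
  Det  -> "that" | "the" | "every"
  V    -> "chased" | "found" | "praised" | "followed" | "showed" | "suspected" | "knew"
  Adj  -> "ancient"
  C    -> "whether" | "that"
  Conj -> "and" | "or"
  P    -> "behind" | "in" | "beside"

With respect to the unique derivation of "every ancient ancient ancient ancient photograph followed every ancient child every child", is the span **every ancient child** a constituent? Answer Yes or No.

Yes

[S [NP [Det every] [AP [Adj ancient] [AP [Adj ancient] [AP [Adj ancient] [AP [Adj ancient]]]]] [N photograph]] [VP [V followed] [NP [Det every] [AP [Adj ancient]] [N child]] [NP [Det every] [N child]]]]
The words 'every ancient child' are exhaustively dominated by a single NP node (built by NP → Det AP N), so they form a constituent.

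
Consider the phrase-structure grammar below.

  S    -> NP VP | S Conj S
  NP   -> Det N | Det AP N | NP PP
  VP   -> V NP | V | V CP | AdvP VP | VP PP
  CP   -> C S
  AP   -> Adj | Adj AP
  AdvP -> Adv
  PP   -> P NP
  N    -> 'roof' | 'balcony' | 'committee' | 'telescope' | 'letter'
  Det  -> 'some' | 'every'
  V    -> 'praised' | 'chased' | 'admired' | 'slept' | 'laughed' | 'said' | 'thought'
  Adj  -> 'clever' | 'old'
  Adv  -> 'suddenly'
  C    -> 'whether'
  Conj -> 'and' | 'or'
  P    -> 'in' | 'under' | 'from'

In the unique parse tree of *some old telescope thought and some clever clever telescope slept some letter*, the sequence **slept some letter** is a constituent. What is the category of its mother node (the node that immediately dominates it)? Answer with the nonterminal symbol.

[S [S [NP [Det some] [AP [Adj old]] [N telescope]] [VP [V thought]]] [Conj and] [S [NP [Det some] [AP [Adj clever] [AP [Adj clever]]] [N telescope]] [VP [V slept] [NP [Det some] [N letter]]]]]
The span 'slept some letter' is the VP node built by VP → V NP.
Its mother is the S built by S → NP VP.

S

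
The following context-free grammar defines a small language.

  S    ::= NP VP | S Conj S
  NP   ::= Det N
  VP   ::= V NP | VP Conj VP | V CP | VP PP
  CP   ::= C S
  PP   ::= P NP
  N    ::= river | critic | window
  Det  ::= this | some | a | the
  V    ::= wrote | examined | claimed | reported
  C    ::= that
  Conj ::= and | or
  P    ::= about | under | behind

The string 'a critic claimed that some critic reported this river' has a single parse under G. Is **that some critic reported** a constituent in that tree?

No

[S [NP [Det a] [N critic]] [VP [V claimed] [CP [C that] [S [NP [Det some] [N critic]] [VP [V reported] [NP [Det this] [N river]]]]]]]
The smallest constituent containing 'that some critic reported' is the CP spanning 'that some critic reported this river'; no single node in the tree dominates exactly the given words.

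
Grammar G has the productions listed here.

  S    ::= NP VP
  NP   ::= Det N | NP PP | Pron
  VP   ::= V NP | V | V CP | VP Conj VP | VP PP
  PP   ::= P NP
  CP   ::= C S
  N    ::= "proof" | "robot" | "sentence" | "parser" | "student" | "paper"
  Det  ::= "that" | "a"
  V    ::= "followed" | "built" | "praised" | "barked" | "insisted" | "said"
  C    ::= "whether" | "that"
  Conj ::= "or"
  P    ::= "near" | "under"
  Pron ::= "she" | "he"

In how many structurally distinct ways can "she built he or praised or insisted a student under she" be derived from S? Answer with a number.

Two of the 7 distinct bracketings:
[S [NP [Pron she]] [VP [VP [V built] [NP [Pron he]]] [Conj or] [VP [VP [V praised]] [Conj or] [VP [V insisted] [NP [NP [Det a] [N student]] [PP [P under] [NP [Pron she]]]]]]]]
[S [NP [Pron she]] [VP [VP [V built] [NP [Pron he]]] [Conj or] [VP [VP [V praised]] [Conj or] [VP [VP [V insisted] [NP [Det a] [N student]]] [PP [P under] [NP [Pron she]]]]]]]
The difference turns on whether NP → NP PP is used at the relevant span, versus an alternative expansion of NP.

7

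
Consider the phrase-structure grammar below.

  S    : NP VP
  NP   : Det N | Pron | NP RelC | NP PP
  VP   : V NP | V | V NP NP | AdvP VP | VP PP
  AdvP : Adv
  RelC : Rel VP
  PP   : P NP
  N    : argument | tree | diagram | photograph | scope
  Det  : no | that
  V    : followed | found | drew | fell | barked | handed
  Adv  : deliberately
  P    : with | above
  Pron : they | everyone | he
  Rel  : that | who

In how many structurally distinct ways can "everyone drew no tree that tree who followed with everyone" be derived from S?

3

Two of the 3 distinct bracketings:
[S [NP [Pron everyone]] [VP [V drew] [NP [Det no] [N tree]] [NP [NP [Det that] [N tree]] [RelC [Rel who] [VP [VP [V followed]] [PP [P with] [NP [Pron everyone]]]]]]]]
[S [NP [Pron everyone]] [VP [V drew] [NP [Det no] [N tree]] [NP [NP [NP [Det that] [N tree]] [RelC [Rel who] [VP [V followed]]]] [PP [P with] [NP [Pron everyone]]]]]]
The difference turns on whether NP → NP PP is used at the relevant span, versus an alternative expansion of NP.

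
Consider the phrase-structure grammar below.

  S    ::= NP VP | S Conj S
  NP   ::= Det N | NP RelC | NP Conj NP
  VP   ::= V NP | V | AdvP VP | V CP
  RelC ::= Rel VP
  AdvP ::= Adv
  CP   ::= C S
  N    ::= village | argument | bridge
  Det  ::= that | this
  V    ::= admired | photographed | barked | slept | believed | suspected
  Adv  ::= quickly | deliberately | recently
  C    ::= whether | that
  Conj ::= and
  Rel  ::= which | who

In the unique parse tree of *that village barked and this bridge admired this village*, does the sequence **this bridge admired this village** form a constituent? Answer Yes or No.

Yes

[S [S [NP [Det that] [N village]] [VP [V barked]]] [Conj and] [S [NP [Det this] [N bridge]] [VP [V admired] [NP [Det this] [N village]]]]]
The words 'this bridge admired this village' are exhaustively dominated by a single S node (built by S → NP VP), so they form a constituent.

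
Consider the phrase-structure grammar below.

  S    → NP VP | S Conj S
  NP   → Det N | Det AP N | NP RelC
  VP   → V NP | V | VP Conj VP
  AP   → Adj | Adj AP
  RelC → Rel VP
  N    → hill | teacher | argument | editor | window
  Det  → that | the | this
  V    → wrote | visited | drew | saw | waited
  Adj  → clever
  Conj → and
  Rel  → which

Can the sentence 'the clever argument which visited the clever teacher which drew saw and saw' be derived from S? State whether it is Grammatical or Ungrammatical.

S
  NP
    NP
      Det: the
      AP
        Adj: clever
      N: argument
    RelC
      Rel: which
      VP
        V: visited
        NP
          NP
            Det: the
            AP
              Adj: clever
            N: teacher
          RelC
            Rel: which
            VP
              V: drew
  VP
    VP
      V: saw
    Conj: and
    VP
      V: saw
Each bracket corresponds to one application of a listed rule, so the string is derivable from S.

Grammatical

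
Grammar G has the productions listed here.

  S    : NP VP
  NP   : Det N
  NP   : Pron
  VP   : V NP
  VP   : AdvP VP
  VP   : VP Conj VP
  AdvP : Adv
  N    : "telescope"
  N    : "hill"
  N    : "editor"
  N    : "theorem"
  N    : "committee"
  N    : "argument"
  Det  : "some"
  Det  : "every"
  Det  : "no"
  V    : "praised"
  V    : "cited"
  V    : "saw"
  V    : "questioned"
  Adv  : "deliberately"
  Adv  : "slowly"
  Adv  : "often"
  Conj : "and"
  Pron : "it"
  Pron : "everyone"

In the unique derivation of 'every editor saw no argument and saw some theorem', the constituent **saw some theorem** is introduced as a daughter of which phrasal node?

VP

[S [NP [Det every] [N editor]] [VP [VP [V saw] [NP [Det no] [N argument]]] [Conj and] [VP [V saw] [NP [Det some] [N theorem]]]]]
The span 'saw some theorem' is the VP node built by VP → V NP.
Its mother is the VP built by VP → VP Conj VP.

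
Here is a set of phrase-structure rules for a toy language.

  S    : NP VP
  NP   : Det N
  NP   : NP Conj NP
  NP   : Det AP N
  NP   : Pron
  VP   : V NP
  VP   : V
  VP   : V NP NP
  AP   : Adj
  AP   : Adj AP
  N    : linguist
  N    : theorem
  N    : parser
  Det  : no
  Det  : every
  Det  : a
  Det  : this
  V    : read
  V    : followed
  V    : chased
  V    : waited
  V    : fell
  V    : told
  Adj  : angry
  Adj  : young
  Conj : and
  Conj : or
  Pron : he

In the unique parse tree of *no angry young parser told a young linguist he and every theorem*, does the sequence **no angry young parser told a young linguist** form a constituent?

No

[S [NP [Det no] [AP [Adj angry] [AP [Adj young]]] [N parser]] [VP [V told] [NP [Det a] [AP [Adj young]] [N linguist]] [NP [NP [Pron he]] [Conj and] [NP [Det every] [N theorem]]]]]
The smallest constituent containing 'no angry young parser told a young linguist' is the S spanning 'no angry young parser told a young linguist he and every theorem'; no single node in the tree dominates exactly the given words.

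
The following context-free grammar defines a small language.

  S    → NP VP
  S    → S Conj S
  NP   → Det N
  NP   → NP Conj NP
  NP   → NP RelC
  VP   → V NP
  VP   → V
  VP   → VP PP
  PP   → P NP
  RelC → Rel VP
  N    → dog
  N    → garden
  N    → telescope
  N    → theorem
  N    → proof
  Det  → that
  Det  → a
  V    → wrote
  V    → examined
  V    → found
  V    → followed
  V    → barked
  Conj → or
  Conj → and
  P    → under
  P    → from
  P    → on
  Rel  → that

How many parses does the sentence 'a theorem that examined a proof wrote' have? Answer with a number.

[S [NP [NP [Det a] [N theorem]] [RelC [Rel that] [VP [V examined] [NP [Det a] [N proof]]]]] [VP [V wrote]]]
No rule offers an alternative attachment or grouping for any span, so this is the only derivation.

1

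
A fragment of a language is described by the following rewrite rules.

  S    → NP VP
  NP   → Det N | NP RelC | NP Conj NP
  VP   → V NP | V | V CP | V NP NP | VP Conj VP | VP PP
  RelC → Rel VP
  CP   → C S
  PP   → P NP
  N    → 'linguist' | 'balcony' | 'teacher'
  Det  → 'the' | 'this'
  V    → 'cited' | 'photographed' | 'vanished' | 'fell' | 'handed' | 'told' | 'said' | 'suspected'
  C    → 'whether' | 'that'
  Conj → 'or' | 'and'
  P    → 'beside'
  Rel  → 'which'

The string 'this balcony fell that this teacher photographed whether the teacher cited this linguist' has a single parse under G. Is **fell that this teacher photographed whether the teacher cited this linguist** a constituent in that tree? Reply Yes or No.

Yes

[S [NP [Det this] [N balcony]] [VP [V fell] [CP [C that] [S [NP [Det this] [N teacher]] [VP [V photographed] [CP [C whether] [S [NP [Det the] [N teacher]] [VP [V cited] [NP [Det this] [N linguist]]]]]]]]]]
The words 'fell that this teacher photographed whether the teacher cited this linguist' are exhaustively dominated by a single VP node (built by VP → V CP), so they form a constituent.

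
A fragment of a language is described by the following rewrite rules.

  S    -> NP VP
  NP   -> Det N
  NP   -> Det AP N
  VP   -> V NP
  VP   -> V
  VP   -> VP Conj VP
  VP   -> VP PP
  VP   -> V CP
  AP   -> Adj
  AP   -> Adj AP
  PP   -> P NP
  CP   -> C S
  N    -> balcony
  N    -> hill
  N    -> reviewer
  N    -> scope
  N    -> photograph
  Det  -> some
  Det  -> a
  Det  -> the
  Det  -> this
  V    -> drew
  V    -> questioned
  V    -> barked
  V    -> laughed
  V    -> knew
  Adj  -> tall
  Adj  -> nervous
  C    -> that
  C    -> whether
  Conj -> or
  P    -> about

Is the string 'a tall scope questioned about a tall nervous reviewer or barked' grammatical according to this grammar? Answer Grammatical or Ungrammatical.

S
  NP
    Det: a
    AP
      Adj: tall
    N: scope
  VP
    VP
      VP
        V: questioned
      PP
        P: about
        NP
          Det: a
          AP
            Adj: tall
            AP
              Adj: nervous
          N: reviewer
    Conj: or
    VP
      V: barked
Every word is introduced by a lexical rule and the phrasal rules combine the resulting categories into a single S.

Grammatical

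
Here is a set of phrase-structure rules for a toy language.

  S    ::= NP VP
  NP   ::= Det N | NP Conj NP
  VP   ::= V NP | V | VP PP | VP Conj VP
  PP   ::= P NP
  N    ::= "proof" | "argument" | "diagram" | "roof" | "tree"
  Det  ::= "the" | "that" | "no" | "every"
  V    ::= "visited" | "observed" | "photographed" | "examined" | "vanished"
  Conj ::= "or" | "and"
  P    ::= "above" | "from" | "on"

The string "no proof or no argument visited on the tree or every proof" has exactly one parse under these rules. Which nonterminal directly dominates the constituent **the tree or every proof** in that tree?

PP

[S [NP [NP [Det no] [N proof]] [Conj or] [NP [Det no] [N argument]]] [VP [VP [V visited]] [PP [P on] [NP [NP [Det the] [N tree]] [Conj or] [NP [Det every] [N proof]]]]]]
The span 'the tree or every proof' is the NP node built by NP → NP Conj NP.
Its mother is the PP built by PP → P NP.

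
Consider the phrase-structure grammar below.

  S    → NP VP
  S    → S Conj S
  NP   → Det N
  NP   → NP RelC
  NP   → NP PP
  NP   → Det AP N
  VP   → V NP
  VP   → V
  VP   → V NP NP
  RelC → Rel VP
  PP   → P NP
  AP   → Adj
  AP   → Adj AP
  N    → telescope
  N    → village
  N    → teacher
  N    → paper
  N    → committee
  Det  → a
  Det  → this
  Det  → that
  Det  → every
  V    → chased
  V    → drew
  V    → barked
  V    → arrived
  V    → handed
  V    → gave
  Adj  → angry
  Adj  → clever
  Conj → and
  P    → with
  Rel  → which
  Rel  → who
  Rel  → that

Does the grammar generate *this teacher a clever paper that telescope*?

Ungrammatical

For S → NP VP, the only prefix that parses as NP is 'this teacher', but the remainder 'a clever paper that telescope' is not a VP under these rules. The alternative S rule S → S Conj S likewise has no satisfying split.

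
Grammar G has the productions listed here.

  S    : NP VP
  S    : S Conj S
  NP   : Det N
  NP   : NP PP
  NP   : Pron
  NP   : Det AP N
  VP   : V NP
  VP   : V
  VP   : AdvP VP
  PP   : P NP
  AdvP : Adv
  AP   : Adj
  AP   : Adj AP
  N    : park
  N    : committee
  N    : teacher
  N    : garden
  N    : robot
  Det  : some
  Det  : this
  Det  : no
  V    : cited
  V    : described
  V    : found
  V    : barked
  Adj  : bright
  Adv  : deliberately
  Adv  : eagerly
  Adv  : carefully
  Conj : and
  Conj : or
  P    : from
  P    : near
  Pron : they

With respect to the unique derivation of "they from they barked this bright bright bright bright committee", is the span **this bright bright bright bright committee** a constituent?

Yes

[S [NP [NP [Pron they]] [PP [P from] [NP [Pron they]]]] [VP [V barked] [NP [Det this] [AP [Adj bright] [AP [Adj bright] [AP [Adj bright] [AP [Adj bright]]]]] [N committee]]]]
The words 'this bright bright bright bright committee' are exhaustively dominated by a single NP node (built by NP → Det AP N), so they form a constituent.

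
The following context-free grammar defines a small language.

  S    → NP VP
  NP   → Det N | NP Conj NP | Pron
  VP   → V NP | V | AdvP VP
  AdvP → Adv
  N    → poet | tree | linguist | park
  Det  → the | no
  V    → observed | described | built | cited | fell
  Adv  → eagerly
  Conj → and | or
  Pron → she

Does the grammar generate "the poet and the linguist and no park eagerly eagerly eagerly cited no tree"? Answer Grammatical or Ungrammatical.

Grammatical

[S [NP [NP [Det the] [N poet]] [Conj and] [NP [NP [Det the] [N linguist]] [Conj and] [NP [Det no] [N park]]]] [VP [AdvP [Adv eagerly]] [VP [AdvP [Adv eagerly]] [VP [AdvP [Adv eagerly]] [VP [V cited] [NP [Det no] [N tree]]]]]]]
Each bracket corresponds to one application of a listed rule, so the string is derivable from S.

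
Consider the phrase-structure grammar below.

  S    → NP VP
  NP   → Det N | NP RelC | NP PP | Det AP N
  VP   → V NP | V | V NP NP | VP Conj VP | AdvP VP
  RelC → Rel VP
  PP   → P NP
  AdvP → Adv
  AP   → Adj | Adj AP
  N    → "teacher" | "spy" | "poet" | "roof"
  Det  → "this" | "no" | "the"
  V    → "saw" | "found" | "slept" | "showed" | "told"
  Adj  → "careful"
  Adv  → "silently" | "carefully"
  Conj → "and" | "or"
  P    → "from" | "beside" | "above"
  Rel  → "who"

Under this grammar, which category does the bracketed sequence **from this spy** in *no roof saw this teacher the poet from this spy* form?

PP

S
  NP
    Det: no
    N: roof
  VP
    V: saw
    NP
      Det: this
      N: teacher
    NP
      NP
        Det: the
        N: poet
      PP
        P: from
        NP
          Det: this
          N: spy
The span 'from this spy' is the PP node built by PP → P NP.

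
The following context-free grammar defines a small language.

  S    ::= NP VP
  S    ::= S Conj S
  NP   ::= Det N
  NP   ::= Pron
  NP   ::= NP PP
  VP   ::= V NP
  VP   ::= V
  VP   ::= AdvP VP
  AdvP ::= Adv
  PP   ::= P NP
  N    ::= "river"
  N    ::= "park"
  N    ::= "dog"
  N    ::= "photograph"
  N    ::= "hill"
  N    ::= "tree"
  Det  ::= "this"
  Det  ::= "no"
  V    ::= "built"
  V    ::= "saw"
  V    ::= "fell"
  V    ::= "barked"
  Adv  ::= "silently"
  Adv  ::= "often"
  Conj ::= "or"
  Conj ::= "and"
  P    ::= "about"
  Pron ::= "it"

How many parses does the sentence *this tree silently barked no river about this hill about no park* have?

The two bracketings:
[S [NP [Det this] [N tree]] [VP [AdvP [Adv silently]] [VP [V barked] [NP [NP [Det no] [N river]] [PP [P about] [NP [NP [Det this] [N hill]] [PP [P about] [NP [Det no] [N park]]]]]]]]]
[S [NP [Det this] [N tree]] [VP [AdvP [Adv silently]] [VP [V barked] [NP [NP [NP [Det no] [N river]] [PP [P about] [NP [Det this] [N hill]]]] [PP [P about] [NP [Det no] [N park]]]]]]]
The trees differ in how a recursive rule is bracketed over the same span.

2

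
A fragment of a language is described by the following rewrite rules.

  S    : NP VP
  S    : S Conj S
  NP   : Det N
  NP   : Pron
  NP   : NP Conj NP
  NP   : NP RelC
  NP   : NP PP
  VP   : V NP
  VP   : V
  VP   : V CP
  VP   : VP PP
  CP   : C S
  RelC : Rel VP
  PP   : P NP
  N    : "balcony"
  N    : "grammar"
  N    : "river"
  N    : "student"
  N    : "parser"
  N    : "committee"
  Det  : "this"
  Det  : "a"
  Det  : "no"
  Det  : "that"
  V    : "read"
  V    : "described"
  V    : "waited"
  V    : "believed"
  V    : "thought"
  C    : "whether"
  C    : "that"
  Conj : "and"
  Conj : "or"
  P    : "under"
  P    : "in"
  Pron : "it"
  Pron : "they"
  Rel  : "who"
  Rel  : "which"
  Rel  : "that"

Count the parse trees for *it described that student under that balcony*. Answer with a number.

The two bracketings:
[S [NP [Pron it]] [VP [V described] [NP [NP [Det that] [N student]] [PP [P under] [NP [Det that] [N balcony]]]]]]
[S [NP [Pron it]] [VP [VP [V described] [NP [Det that] [N student]]] [PP [P under] [NP [Det that] [N balcony]]]]]
The difference turns on whether NP → NP PP is used at the relevant span, versus an alternative expansion of NP.

2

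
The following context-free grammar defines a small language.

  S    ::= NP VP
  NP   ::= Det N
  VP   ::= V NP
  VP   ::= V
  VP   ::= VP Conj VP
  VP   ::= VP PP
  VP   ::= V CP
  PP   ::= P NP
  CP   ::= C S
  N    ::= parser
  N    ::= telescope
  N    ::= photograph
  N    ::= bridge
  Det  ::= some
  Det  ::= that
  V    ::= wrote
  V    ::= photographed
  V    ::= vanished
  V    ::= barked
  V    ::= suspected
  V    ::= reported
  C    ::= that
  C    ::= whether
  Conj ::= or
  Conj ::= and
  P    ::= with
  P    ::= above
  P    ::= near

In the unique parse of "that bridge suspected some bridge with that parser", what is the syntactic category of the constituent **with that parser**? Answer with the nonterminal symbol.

PP

[S [NP [Det that] [N bridge]] [VP [VP [V suspected] [NP [Det some] [N bridge]]] [PP [P with] [NP [Det that] [N parser]]]]]
The span 'with that parser' is the PP node built by PP → P NP.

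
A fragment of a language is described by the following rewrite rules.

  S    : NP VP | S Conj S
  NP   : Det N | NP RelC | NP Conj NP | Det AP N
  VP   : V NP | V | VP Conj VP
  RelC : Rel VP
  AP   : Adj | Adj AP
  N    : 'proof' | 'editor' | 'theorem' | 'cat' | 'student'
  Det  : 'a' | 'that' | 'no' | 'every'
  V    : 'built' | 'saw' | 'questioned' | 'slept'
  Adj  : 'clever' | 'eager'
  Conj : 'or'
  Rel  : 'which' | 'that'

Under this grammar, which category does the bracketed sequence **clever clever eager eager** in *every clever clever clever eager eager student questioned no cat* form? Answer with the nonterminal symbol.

AP

[S [NP [Det every] [AP [Adj clever] [AP [Adj clever] [AP [Adj clever] [AP [Adj eager] [AP [Adj eager]]]]]] [N student]] [VP [V questioned] [NP [Det no] [N cat]]]]
The span 'clever clever eager eager' is the AP node built by AP → Adj AP.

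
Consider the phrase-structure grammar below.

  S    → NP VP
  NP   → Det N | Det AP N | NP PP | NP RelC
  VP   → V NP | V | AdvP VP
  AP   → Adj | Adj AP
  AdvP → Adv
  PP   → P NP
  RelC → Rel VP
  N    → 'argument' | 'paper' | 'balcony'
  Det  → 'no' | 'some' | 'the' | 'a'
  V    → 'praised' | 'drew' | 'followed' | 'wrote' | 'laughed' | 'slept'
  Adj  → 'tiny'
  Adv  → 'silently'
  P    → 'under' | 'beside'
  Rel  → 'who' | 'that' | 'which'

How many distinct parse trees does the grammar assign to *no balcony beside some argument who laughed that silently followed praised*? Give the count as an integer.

Two of the 3 distinct bracketings:
[S [NP [NP [Det no] [N balcony]] [PP [P beside] [NP [NP [NP [Det some] [N argument]] [RelC [Rel who] [VP [V laughed]]]] [RelC [Rel that] [VP [AdvP [Adv silently]] [VP [V followed]]]]]]] [VP [V praised]]]
[S [NP [NP [NP [Det no] [N balcony]] [PP [P beside] [NP [NP [Det some] [N argument]] [RelC [Rel who] [VP [V laughed]]]]]] [RelC [Rel that] [VP [AdvP [Adv silently]] [VP [V followed]]]]] [VP [V praised]]]
The trees differ in how a recursive rule is bracketed over the same span.

3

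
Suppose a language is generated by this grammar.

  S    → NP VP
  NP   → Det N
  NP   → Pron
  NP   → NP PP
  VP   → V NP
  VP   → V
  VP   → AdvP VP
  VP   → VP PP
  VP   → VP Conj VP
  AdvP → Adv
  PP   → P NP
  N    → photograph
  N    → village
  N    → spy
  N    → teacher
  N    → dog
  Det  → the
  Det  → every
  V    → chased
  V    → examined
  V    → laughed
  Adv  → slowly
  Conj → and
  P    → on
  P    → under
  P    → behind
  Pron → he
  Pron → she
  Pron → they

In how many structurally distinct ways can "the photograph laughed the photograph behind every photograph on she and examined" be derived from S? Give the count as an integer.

5

Two of the 5 distinct bracketings:
[S [NP [Det the] [N photograph]] [VP [VP [V laughed] [NP [NP [Det the] [N photograph]] [PP [P behind] [NP [NP [Det every] [N photograph]] [PP [P on] [NP [Pron she]]]]]]] [Conj and] [VP [V examined]]]]
[S [NP [Det the] [N photograph]] [VP [VP [V laughed] [NP [NP [NP [Det the] [N photograph]] [PP [P behind] [NP [Det every] [N photograph]]]] [PP [P on] [NP [Pron she]]]]] [Conj and] [VP [V examined]]]]
The trees differ in how a recursive rule is bracketed over the same span.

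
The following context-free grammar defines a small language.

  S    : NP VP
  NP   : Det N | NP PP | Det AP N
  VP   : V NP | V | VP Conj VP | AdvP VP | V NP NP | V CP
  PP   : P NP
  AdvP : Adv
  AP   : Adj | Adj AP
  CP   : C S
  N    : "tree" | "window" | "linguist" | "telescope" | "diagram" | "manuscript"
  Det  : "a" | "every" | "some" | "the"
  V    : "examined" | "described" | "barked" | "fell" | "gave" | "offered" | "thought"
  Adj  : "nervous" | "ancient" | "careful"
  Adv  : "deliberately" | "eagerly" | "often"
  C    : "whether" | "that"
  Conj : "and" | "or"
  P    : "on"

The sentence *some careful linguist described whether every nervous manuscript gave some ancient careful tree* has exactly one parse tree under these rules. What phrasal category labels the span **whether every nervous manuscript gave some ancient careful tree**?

S
  NP
    Det: some
    AP
      Adj: careful
    N: linguist
  VP
    V: described
    CP
      C: whether
      S
        NP
          Det: every
          AP
            Adj: nervous
          N: manuscript
        VP
          V: gave
          NP
            Det: some
            AP
              Adj: ancient
              AP
                Adj: careful
            N: tree
The span 'whether every nervous manuscript gave some ancient careful tree' is the CP node built by CP → C S.

CP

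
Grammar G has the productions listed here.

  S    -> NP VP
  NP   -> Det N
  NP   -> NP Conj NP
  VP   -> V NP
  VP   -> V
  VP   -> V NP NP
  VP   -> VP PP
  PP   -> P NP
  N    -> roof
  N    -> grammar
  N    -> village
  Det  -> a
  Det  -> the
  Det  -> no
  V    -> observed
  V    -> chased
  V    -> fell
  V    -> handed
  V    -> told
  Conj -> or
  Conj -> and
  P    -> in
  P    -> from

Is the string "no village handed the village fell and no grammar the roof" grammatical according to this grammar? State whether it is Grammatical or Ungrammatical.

A V word can never sit immediately before a Conj word in any string this grammar generates, so the substring 'fell and' rules out a derivation.

Ungrammatical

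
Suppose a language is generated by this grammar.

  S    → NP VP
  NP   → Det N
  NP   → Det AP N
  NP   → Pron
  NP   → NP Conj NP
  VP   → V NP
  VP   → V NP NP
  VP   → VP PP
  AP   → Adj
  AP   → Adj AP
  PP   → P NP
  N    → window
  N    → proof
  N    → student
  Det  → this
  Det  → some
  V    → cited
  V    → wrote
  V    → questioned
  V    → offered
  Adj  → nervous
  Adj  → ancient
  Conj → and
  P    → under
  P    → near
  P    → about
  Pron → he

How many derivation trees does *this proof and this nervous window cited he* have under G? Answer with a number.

[S [NP [NP [Det this] [N proof]] [Conj and] [NP [Det this] [AP [Adj nervous]] [N window]]] [VP [V cited] [NP [Pron he]]]]
No rule offers an alternative attachment or grouping for any span, so this is the only derivation.

1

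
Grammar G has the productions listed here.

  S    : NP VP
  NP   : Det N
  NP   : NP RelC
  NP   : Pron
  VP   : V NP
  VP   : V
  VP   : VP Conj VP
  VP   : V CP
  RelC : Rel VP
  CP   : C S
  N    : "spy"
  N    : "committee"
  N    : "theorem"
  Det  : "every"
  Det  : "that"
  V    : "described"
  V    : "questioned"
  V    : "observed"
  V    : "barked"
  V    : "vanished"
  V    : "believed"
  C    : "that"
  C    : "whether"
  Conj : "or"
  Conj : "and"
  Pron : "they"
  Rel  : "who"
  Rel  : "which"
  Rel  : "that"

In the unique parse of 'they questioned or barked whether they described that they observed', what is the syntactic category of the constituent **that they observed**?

CP

S
  NP
    Pron: they
  VP
    VP
      V: questioned
    Conj: or
    VP
      V: barked
      CP
        C: whether
        S
          NP
            Pron: they
          VP
            V: described
            CP
              C: that
              S
                NP
                  Pron: they
                VP
                  V: observed
The span 'that they observed' is the CP node built by CP → C S.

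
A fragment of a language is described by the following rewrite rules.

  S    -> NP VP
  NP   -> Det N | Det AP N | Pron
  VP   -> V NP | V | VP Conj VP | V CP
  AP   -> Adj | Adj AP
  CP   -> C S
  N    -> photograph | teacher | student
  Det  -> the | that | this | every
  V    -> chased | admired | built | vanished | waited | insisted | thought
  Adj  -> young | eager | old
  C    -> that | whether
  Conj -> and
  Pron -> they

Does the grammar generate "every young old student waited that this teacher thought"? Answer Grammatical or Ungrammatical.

Grammatical

S
  NP
    Det: every
    AP
      Adj: young
      AP
        Adj: old
    N: student
  VP
    V: waited
    CP
      C: that
      S
        NP
          Det: this
          N: teacher
        VP
          V: thought
The bracketing above is licensed at every node by one of the given productions, with S at the root.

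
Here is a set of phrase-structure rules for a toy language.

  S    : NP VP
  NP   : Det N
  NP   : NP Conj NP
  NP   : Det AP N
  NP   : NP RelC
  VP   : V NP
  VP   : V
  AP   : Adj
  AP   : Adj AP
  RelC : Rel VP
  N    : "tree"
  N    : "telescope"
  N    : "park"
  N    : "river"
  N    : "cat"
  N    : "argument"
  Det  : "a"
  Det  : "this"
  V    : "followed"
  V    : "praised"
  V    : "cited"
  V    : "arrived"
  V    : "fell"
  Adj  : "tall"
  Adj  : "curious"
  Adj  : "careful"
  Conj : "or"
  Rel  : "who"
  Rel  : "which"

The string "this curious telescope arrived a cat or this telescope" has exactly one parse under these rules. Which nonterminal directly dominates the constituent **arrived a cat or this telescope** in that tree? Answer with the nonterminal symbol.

S
  NP
    Det: this
    AP
      Adj: curious
    N: telescope
  VP
    V: arrived
    NP
      NP
        Det: a
        N: cat
      Conj: or
      NP
        Det: this
        N: telescope
The span 'arrived a cat or this telescope' is the VP node built by VP → V NP.
Its mother is the S built by S → NP VP.

S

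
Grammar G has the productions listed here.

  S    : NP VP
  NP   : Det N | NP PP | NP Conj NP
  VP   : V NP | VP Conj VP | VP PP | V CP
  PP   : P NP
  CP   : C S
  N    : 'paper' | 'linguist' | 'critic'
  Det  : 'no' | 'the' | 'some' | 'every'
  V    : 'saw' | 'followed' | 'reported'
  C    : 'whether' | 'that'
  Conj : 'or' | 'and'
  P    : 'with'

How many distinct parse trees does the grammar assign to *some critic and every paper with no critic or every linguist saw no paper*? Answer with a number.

Two of the 5 distinct bracketings:
[S [NP [NP [NP [Det some] [N critic]] [Conj and] [NP [Det every] [N paper]]] [PP [P with] [NP [NP [Det no] [N critic]] [Conj or] [NP [Det every] [N linguist]]]]] [VP [V saw] [NP [Det no] [N paper]]]]
[S [NP [NP [Det some] [N critic]] [Conj and] [NP [NP [Det every] [N paper]] [PP [P with] [NP [NP [Det no] [N critic]] [Conj or] [NP [Det every] [N linguist]]]]]] [VP [V saw] [NP [Det no] [N paper]]]]
The trees differ in how a recursive rule is bracketed over the same span.

5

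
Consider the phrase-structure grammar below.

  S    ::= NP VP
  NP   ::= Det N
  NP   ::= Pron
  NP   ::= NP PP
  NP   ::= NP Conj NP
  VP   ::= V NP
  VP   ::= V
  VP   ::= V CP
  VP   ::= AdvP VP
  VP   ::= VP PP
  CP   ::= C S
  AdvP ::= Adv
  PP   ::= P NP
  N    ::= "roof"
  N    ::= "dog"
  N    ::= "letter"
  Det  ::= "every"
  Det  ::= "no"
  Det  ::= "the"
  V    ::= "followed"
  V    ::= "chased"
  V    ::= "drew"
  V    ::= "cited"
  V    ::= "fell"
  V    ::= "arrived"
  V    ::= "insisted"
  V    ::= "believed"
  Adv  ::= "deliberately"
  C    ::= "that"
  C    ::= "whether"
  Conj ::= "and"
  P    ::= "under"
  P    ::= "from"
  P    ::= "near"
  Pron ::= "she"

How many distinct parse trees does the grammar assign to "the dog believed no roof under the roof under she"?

Two of the 5 distinct bracketings:
[S [NP [Det the] [N dog]] [VP [V believed] [NP [NP [Det no] [N roof]] [PP [P under] [NP [NP [Det the] [N roof]] [PP [P under] [NP [Pron she]]]]]]]]
[S [NP [Det the] [N dog]] [VP [V believed] [NP [NP [NP [Det no] [N roof]] [PP [P under] [NP [Det the] [N roof]]]] [PP [P under] [NP [Pron she]]]]]]
The trees differ in how a recursive rule is bracketed over the same span.

5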